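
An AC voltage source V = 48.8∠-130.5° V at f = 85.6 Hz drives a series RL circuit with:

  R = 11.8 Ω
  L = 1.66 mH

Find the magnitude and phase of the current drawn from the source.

Step 1 — Angular frequency: ω = 2π·f = 2π·85.6 = 537.8 rad/s.
Step 2 — Component impedances:
  R: Z = R = 11.8 Ω
  L: Z = jωL = j·537.8·0.00166 = 0 + j0.8928 Ω
Step 3 — Series combination: Z_total = R + L = 11.8 + j0.8928 Ω = 11.83∠4.3° Ω.
Step 4 — Source phasor: V = 48.8∠-130.5° V = -31.69 - j37.11 V.
Step 5 — Ohm's law: I = V / Z_total = (-31.69 - j37.11) / (11.8 + j0.8928) = -2.907 - j2.925 A.
Step 6 — Convert to polar: |I| = 4.124 A, ∠I = -134.8°.

I = 4.124∠-134.8° A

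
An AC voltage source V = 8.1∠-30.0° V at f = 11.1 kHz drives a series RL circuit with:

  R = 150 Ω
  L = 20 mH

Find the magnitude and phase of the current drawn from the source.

Step 1 — Angular frequency: ω = 2π·f = 2π·1.11e+04 = 6.974e+04 rad/s.
Step 2 — Component impedances:
  R: Z = R = 150 Ω
  L: Z = jωL = j·6.974e+04·0.02 = 0 + j1395 Ω
Step 3 — Series combination: Z_total = R + L = 150 + j1395 Ω = 1403∠83.9° Ω.
Step 4 — Source phasor: V = 8.1∠-30.0° V = 7.015 - j4.05 V.
Step 5 — Ohm's law: I = V / Z_total = (7.015 - j4.05) / (150 + j1395) = -0.002336 - j0.00528 A.
Step 6 — Convert to polar: |I| = 0.005774 A, ∠I = -113.9°.

I = 0.005774∠-113.9° A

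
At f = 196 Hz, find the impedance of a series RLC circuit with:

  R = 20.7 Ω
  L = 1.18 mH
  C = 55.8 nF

Step 1 — Angular frequency: ω = 2π·f = 2π·196 = 1232 rad/s.
Step 2 — Component impedances:
  R: Z = R = 20.7 Ω
  L: Z = jωL = j·1232·0.00118 = 0 + j1.453 Ω
  C: Z = 1/(jωC) = -j/(ω·C) = 0 - j1.455e+04 Ω
Step 3 — Series combination: Z_total = R + L + C = 20.7 - j1.455e+04 Ω = 1.455e+04∠-89.9° Ω.

Z = 20.7 - j1.455e+04 Ω = 1.455e+04∠-89.9° Ω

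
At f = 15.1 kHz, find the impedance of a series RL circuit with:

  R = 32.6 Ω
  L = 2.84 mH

Step 1 — Angular frequency: ω = 2π·f = 2π·1.51e+04 = 9.488e+04 rad/s.
Step 2 — Component impedances:
  R: Z = R = 32.6 Ω
  L: Z = jωL = j·9.488e+04·0.00284 = 0 + j269.4 Ω
Step 3 — Series combination: Z_total = R + L = 32.6 + j269.4 Ω = 271.4∠83.1° Ω.

Z = 32.6 + j269.4 Ω = 271.4∠83.1° Ω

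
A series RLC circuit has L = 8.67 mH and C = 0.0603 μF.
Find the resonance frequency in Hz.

Step 1 — Resonance condition Im(Z)=0 gives ω₀ = 1/√(LC).
Step 2 — ω₀ = 1/√(0.00867·6.03e-08) = 4.374e+04 rad/s.
Step 3 — f₀ = ω₀/(2π) = 6961 Hz.

f₀ = 6961 Hz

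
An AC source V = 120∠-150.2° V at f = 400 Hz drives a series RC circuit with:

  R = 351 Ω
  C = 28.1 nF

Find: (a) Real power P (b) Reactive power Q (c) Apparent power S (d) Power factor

Step 1 — Angular frequency: ω = 2π·f = 2π·400 = 2513 rad/s.
Step 2 — Component impedances:
  R: Z = R = 351 Ω
  C: Z = 1/(jωC) = -j/(ω·C) = 0 - j1.416e+04 Ω
Step 3 — Series combination: Z_total = R + C = 351 - j1.416e+04 Ω = 1.416e+04∠-88.6° Ω.
Step 4 — Source phasor: V = 120∠-150.2° V = -104.1 - j59.64 V.
Step 5 — Current: I = V / Z = 0.004027 - j0.007454 A = 0.008472∠-61.6° A.
Step 6 — Complex power: S = V·I* = 0.02519 - j1.016 VA.
Step 7 — Real power: P = Re(S) = 0.02519 W.
Step 8 — Reactive power: Q = Im(S) = -1.016 VAR.
Step 9 — Apparent power: |S| = 1.017 VA.
Step 10 — Power factor: PF = P/|S| = 0.02478 (leading).

(a) P = 0.02519 W  (b) Q = -1.016 VAR  (c) S = 1.017 VA  (d) PF = 0.02478 (leading)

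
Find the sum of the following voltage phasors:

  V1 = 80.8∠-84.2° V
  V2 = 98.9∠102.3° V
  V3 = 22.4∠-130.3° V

Step 1 — Convert each phasor to rectangular form:
  V1 = 80.8·(cos(-84.2°) + j·sin(-84.2°)) = 8.165 - j80.39 V
  V2 = 98.9·(cos(102.3°) + j·sin(102.3°)) = -21.07 + j96.63 V
  V3 = 22.4·(cos(-130.3°) + j·sin(-130.3°)) = -14.49 - j17.08 V
Step 2 — Sum components: V_total = -27.39 - j0.8403 V.
Step 3 — Convert to polar: |V_total| = 27.4 V, ∠V_total = -178.2°.

V_total = 27.4∠-178.2° V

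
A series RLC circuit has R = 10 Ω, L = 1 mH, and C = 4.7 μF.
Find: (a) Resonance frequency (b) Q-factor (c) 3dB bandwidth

Step 1 — Resonance condition Im(Z)=0 gives ω₀ = 1/√(LC).
Step 2 — ω₀ = 1/√(0.001·4.7e-06) = 1.459e+04 rad/s.
Step 3 — f₀ = ω₀/(2π) = 2322 Hz.
Step 4 — Series Q: Q = ω₀L/R = 1.459e+04·0.001/10 = 1.459.
Step 5 — 3dB bandwidth: Δω = ω₀/Q = 1e+04 rad/s; BW = Δω/(2π) = 1592 Hz.

(a) f₀ = 2322 Hz  (b) Q = 1.459  (c) BW = 1592 Hz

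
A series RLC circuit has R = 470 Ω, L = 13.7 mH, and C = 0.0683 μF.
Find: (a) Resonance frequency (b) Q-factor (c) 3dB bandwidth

Step 1 — Resonance: ω₀ = 1/√(LC) = 1/√(0.0137·6.83e-08) = 3.269e+04 rad/s.
Step 2 — f₀ = ω₀/(2π) = 5203 Hz.
Step 3 — Series Q: Q = ω₀L/R = 3.269e+04·0.0137/470 = 0.9529.
Step 4 — Bandwidth: Δω = ω₀/Q = 3.431e+04 rad/s; BW = Δω/(2π) = 5460 Hz.

(a) f₀ = 5203 Hz  (b) Q = 0.9529  (c) BW = 5460 Hz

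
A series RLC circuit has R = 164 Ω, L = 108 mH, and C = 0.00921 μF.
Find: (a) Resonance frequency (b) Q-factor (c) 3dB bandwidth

Step 1 — Resonance: ω₀ = 1/√(LC) = 1/√(0.108·9.21e-09) = 3.171e+04 rad/s.
Step 2 — f₀ = ω₀/(2π) = 5046 Hz.
Step 3 — Series Q: Q = ω₀L/R = 3.171e+04·0.108/164 = 20.88.
Step 4 — Bandwidth: Δω = ω₀/Q = 1519 rad/s; BW = Δω/(2π) = 241.7 Hz.

(a) f₀ = 5046 Hz  (b) Q = 20.88  (c) BW = 241.7 Hz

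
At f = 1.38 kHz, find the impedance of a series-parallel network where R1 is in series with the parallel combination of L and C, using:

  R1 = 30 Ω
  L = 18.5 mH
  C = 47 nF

Step 1 — Angular frequency: ω = 2π·f = 2π·1380 = 8671 rad/s.
Step 2 — Component impedances:
  R1: Z = R = 30 Ω
  L: Z = jωL = j·8671·0.0185 = 0 + j160.4 Ω
  C: Z = 1/(jωC) = -j/(ω·C) = 0 - j2454 Ω
Step 3 — Parallel branch: L || C = 1/(1/L + 1/C) = 0 + j171.6 Ω.
Step 4 — Series with R1: Z_total = R1 + (L || C) = 30 + j171.6 Ω = 174.2∠80.1° Ω.

Z = 30 + j171.6 Ω = 174.2∠80.1° Ω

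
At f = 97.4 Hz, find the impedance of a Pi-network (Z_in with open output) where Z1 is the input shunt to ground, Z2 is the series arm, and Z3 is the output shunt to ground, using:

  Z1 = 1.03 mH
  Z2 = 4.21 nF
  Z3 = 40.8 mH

Step 1 — Angular frequency: ω = 2π·f = 2π·97.4 = 612 rad/s.
Step 2 — Component impedances:
  Z1: Z = jωL = j·612·0.00103 = 0 + j0.6303 Ω
  Z2: Z = 1/(jωC) = -j/(ω·C) = 0 - j3.881e+05 Ω
  Z3: Z = jωL = j·612·0.0408 = 0 + j24.97 Ω
Step 3 — With open output, the series arm Z2 and the output shunt Z3 appear in series to ground: Z2 + Z3 = 0 - j3.881e+05 Ω.
Step 4 — Parallel with input shunt Z1: Z_in = Z1 || (Z2 + Z3) = 0 + j0.6303 Ω = 0.6303∠90.0° Ω.

Z = 0 + j0.6303 Ω = 0.6303∠90.0° Ω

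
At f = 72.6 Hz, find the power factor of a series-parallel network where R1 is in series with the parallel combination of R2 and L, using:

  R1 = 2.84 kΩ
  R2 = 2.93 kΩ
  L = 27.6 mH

Step 1 — Angular frequency: ω = 2π·f = 2π·72.6 = 456.2 rad/s.
Step 2 — Component impedances:
  R1: Z = R = 2840 Ω
  R2: Z = R = 2930 Ω
  L: Z = jωL = j·456.2·0.0276 = 0 + j12.59 Ω
Step 3 — Parallel branch: R2 || L = 1/(1/R2 + 1/L) = 0.0541 + j12.59 Ω.
Step 4 — Series with R1: Z_total = R1 + (R2 || L) = 2840 + j12.59 Ω = 2840∠0.3° Ω.
Step 5 — Power factor: PF = cos(φ) = Re(Z)/|Z| = 2840/2840 = 1.
Step 6 — Type: Im(Z) = 12.59 ⇒ lagging (phase φ = 0.3°).

PF = 1 (lagging, φ = 0.3°)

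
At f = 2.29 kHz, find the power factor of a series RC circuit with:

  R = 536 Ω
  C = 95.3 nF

Step 1 — Angular frequency: ω = 2π·f = 2π·2290 = 1.439e+04 rad/s.
Step 2 — Component impedances:
  R: Z = R = 536 Ω
  C: Z = 1/(jωC) = -j/(ω·C) = 0 - j729.3 Ω
Step 3 — Series combination: Z_total = R + C = 536 - j729.3 Ω = 905.1∠-53.7° Ω.
Step 4 — Power factor: PF = cos(φ) = Re(Z)/|Z| = 536/905.1 = 0.5922.
Step 5 — Type: Im(Z) = -729.3 ⇒ leading (phase φ = -53.7°).

PF = 0.5922 (leading, φ = -53.7°)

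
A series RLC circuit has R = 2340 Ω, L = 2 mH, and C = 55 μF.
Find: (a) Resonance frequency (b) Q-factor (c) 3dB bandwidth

Step 1 — Resonance: ω₀ = 1/√(LC) = 1/√(0.002·5.5e-05) = 3015 rad/s.
Step 2 — f₀ = ω₀/(2π) = 479.9 Hz.
Step 3 — Series Q: Q = ω₀L/R = 3015·0.002/2340 = 0.002577.
Step 4 — Bandwidth: Δω = ω₀/Q = 1.17e+06 rad/s; BW = Δω/(2π) = 1.862e+05 Hz.

(a) f₀ = 479.9 Hz  (b) Q = 0.002577  (c) BW = 1.862e+05 Hz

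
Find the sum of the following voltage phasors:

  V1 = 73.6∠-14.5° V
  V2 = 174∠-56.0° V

Step 1 — Convert each phasor to rectangular form:
  V1 = 73.6·(cos(-14.5°) + j·sin(-14.5°)) = 71.26 - j18.43 V
  V2 = 174·(cos(-56.0°) + j·sin(-56.0°)) = 97.3 - j144.3 V
Step 2 — Sum components: V_total = 168.6 - j162.7 V.
Step 3 — Convert to polar: |V_total| = 234.3 V, ∠V_total = -44.0°.

V_total = 234.3∠-44.0° V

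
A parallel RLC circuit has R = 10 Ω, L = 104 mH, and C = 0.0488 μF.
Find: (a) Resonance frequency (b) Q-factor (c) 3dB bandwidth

Step 1 — Resonance: ω₀ = 1/√(LC) = 1/√(0.104·4.88e-08) = 1.404e+04 rad/s.
Step 2 — f₀ = ω₀/(2π) = 2234 Hz.
Step 3 — Parallel Q: Q = R/(ω₀L) = 10/(1.404e+04·0.104) = 0.00685.
Step 4 — Bandwidth: Δω = ω₀/Q = 2.049e+06 rad/s; BW = Δω/(2π) = 3.261e+05 Hz.

(a) f₀ = 2234 Hz  (b) Q = 0.00685  (c) BW = 3.261e+05 Hz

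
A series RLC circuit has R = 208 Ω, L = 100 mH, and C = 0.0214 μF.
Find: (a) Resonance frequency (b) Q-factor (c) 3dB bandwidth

Step 1 — Resonance condition Im(Z)=0 gives ω₀ = 1/√(LC).
Step 2 — ω₀ = 1/√(0.1·2.14e-08) = 2.162e+04 rad/s.
Step 3 — f₀ = ω₀/(2π) = 3440 Hz.
Step 4 — Series Q: Q = ω₀L/R = 2.162e+04·0.1/208 = 10.39.
Step 5 — 3dB bandwidth: Δω = ω₀/Q = 2080 rad/s; BW = Δω/(2π) = 331 Hz.

(a) f₀ = 3440 Hz  (b) Q = 10.39  (c) BW = 331 Hz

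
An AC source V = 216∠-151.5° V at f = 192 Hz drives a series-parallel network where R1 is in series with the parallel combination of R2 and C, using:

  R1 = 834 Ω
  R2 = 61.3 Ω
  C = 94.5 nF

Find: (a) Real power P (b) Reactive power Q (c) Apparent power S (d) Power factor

Step 1 — Angular frequency: ω = 2π·f = 2π·192 = 1206 rad/s.
Step 2 — Component impedances:
  R1: Z = R = 834 Ω
  R2: Z = R = 61.3 Ω
  C: Z = 1/(jωC) = -j/(ω·C) = 0 - j8772 Ω
Step 3 — Parallel branch: R2 || C = 1/(1/R2 + 1/C) = 61.3 - j0.4284 Ω.
Step 4 — Series with R1: Z_total = R1 + (R2 || C) = 895.3 - j0.4284 Ω = 895.3∠-0.0° Ω.
Step 5 — Source phasor: V = 216∠-151.5° V = -189.8 - j103.1 V.
Step 6 — Current: I = V / Z = -0.212 - j0.1152 A = 0.2413∠-151.5° A.
Step 7 — Complex power: S = V·I* = 52.11 - j0.02493 VA.
Step 8 — Real power: P = Re(S) = 52.11 W.
Step 9 — Reactive power: Q = Im(S) = -0.02493 VAR.
Step 10 — Apparent power: |S| = 52.11 VA.
Step 11 — Power factor: PF = P/|S| = 1 (leading).

(a) P = 52.11 W  (b) Q = -0.02493 VAR  (c) S = 52.11 VA  (d) PF = 1 (leading)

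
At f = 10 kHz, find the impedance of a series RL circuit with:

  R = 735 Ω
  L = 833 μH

Step 1 — Angular frequency: ω = 2π·f = 2π·1e+04 = 6.283e+04 rad/s.
Step 2 — Component impedances:
  R: Z = R = 735 Ω
  L: Z = jωL = j·6.283e+04·0.000833 = 0 + j52.34 Ω
Step 3 — Series combination: Z_total = R + L = 735 + j52.34 Ω = 736.9∠4.1° Ω.

Z = 735 + j52.34 Ω = 736.9∠4.1° Ω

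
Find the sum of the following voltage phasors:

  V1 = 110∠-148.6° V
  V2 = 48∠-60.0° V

Step 1 — Convert each phasor to rectangular form:
  V1 = 110·(cos(-148.6°) + j·sin(-148.6°)) = -93.89 - j57.31 V
  V2 = 48·(cos(-60.0°) + j·sin(-60.0°)) = 24 - j41.57 V
Step 2 — Sum components: V_total = -69.89 - j98.88 V.
Step 3 — Convert to polar: |V_total| = 121.1 V, ∠V_total = -125.3°.

V_total = 121.1∠-125.3° V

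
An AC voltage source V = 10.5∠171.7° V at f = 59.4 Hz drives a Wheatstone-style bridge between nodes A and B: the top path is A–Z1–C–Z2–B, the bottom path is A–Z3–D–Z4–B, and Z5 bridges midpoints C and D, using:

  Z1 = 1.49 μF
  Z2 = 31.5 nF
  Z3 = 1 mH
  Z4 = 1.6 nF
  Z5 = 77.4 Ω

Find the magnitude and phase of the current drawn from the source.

Step 1 — Angular frequency: ω = 2π·f = 2π·59.4 = 373.2 rad/s.
Step 2 — Component impedances:
  Z1: Z = 1/(jωC) = -j/(ω·C) = 0 - j1798 Ω
  Z2: Z = 1/(jωC) = -j/(ω·C) = 0 - j8.506e+04 Ω
  Z3: Z = jωL = j·373.2·0.001 = 0 + j0.3732 Ω
  Z4: Z = 1/(jωC) = -j/(ω·C) = 0 - j1.675e+06 Ω
  Z5: Z = R = 77.4 Ω
Step 3 — Bridge requires nodal analysis (the Z5 bridge couples midpoints C and D, so the two paths cannot be reduced to a simple series/parallel combination). Setting node B to ground and injecting 1 A at node A, the 3-node admittance system at A, C, D solves to V_A = Z_AB = 70 - j8.095e+04 Ω = 8.095e+04∠-90.0° Ω.
Step 4 — Source phasor: V = 10.5∠171.7° V = -10.39 + j1.516 V.
Step 5 — Ohm's law: I = V / Z_total = (-10.39 + j1.516) / (70 - j8.095e+04) = -1.884e-05 - j0.0001283 A.
Step 6 — Convert to polar: |I| = 0.0001297 A, ∠I = -98.3°.

I = 0.0001297∠-98.3° A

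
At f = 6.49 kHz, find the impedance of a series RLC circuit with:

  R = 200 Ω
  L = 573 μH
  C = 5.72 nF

Step 1 — Angular frequency: ω = 2π·f = 2π·6490 = 4.078e+04 rad/s.
Step 2 — Component impedances:
  R: Z = R = 200 Ω
  L: Z = jωL = j·4.078e+04·0.000573 = 0 + j23.37 Ω
  C: Z = 1/(jωC) = -j/(ω·C) = 0 - j4287 Ω
Step 3 — Series combination: Z_total = R + L + C = 200 - j4264 Ω = 4269∠-87.3° Ω.

Z = 200 - j4264 Ω = 4269∠-87.3° Ω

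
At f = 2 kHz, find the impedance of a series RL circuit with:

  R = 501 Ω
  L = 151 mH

Step 1 — Angular frequency: ω = 2π·f = 2π·2000 = 1.257e+04 rad/s.
Step 2 — Component impedances:
  R: Z = R = 501 Ω
  L: Z = jωL = j·1.257e+04·0.151 = 0 + j1898 Ω
Step 3 — Series combination: Z_total = R + L = 501 + j1898 Ω = 1963∠75.2° Ω.

Z = 501 + j1898 Ω = 1963∠75.2° Ω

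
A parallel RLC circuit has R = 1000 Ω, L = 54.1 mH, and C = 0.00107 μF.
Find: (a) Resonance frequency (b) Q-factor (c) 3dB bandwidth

Step 1 — Resonance: ω₀ = 1/√(LC) = 1/√(0.0541·1.07e-09) = 1.314e+05 rad/s.
Step 2 — f₀ = ω₀/(2π) = 2.092e+04 Hz.
Step 3 — Parallel Q: Q = R/(ω₀L) = 1000/(1.314e+05·0.0541) = 0.1406.
Step 4 — Bandwidth: Δω = ω₀/Q = 9.346e+05 rad/s; BW = Δω/(2π) = 1.487e+05 Hz.

(a) f₀ = 2.092e+04 Hz  (b) Q = 0.1406  (c) BW = 1.487e+05 Hz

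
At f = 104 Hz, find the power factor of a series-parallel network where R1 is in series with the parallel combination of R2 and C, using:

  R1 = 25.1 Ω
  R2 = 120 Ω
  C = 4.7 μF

Step 1 — Angular frequency: ω = 2π·f = 2π·104 = 653.5 rad/s.
Step 2 — Component impedances:
  R1: Z = R = 25.1 Ω
  R2: Z = R = 120 Ω
  C: Z = 1/(jωC) = -j/(ω·C) = 0 - j325.6 Ω
Step 3 — Parallel branch: R2 || C = 1/(1/R2 + 1/C) = 105.6 - j38.94 Ω.
Step 4 — Series with R1: Z_total = R1 + (R2 || C) = 130.7 - j38.94 Ω = 136.4∠-16.6° Ω.
Step 5 — Power factor: PF = cos(φ) = Re(Z)/|Z| = 130.75/136.42 = 0.9584.
Step 6 — Type: Im(Z) = -38.94 ⇒ leading (phase φ = -16.6°).

PF = 0.9584 (leading, φ = -16.6°)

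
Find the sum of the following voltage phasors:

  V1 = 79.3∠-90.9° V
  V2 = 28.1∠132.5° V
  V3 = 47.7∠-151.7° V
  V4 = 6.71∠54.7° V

Step 1 — Convert each phasor to rectangular form:
  V1 = 79.3·(cos(-90.9°) + j·sin(-90.9°)) = -1.246 - j79.29 V
  V2 = 28.1·(cos(132.5°) + j·sin(132.5°)) = -18.98 + j20.72 V
  V3 = 47.7·(cos(-151.7°) + j·sin(-151.7°)) = -42 - j22.61 V
  V4 = 6.71·(cos(54.7°) + j·sin(54.7°)) = 3.877 + j5.476 V
Step 2 — Sum components: V_total = -58.35 - j75.71 V.
Step 3 — Convert to polar: |V_total| = 95.59 V, ∠V_total = -127.6°.

V_total = 95.59∠-127.6° V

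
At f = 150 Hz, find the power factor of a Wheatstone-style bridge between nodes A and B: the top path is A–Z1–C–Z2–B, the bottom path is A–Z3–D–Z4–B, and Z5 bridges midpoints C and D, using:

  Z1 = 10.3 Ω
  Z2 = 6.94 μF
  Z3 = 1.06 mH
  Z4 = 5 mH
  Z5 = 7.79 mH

Step 1 — Angular frequency: ω = 2π·f = 2π·150 = 942.5 rad/s.
Step 2 — Component impedances:
  Z1: Z = R = 10.3 Ω
  Z2: Z = 1/(jωC) = -j/(ω·C) = 0 - j152.9 Ω
  Z3: Z = jωL = j·942.5·0.00106 = 0 + j0.999 Ω
  Z4: Z = jωL = j·942.5·0.005 = 0 + j4.712 Ω
  Z5: Z = jωL = j·942.5·0.00779 = 0 + j7.342 Ω
Step 3 — Bridge requires nodal analysis (the Z5 bridge couples midpoints C and D, so the two paths cannot be reduced to a simple series/parallel combination). Setting node B to ground and injecting 1 A at node A, the 3-node admittance system at A, C, D solves to V_A = Z_AB = 0.03209 + j5.842 Ω = 5.842∠89.7° Ω.
Step 4 — Power factor: PF = cos(φ) = Re(Z)/|Z| = 0.032086/5.842 = 0.005492.
Step 5 — Type: Im(Z) = 5.842 ⇒ lagging (phase φ = 89.7°).

PF = 0.005492 (lagging, φ = 89.7°)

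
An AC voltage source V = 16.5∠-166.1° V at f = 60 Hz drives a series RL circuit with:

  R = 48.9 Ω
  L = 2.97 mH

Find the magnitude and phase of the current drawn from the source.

Step 1 — Angular frequency: ω = 2π·f = 2π·60 = 377 rad/s.
Step 2 — Component impedances:
  R: Z = R = 48.9 Ω
  L: Z = jωL = j·377·0.00297 = 0 + j1.12 Ω
Step 3 — Series combination: Z_total = R + L = 48.9 + j1.12 Ω = 48.91∠1.3° Ω.
Step 4 — Source phasor: V = 16.5∠-166.1° V = -16.02 - j3.964 V.
Step 5 — Ohm's law: I = V / Z_total = (-16.02 - j3.964) / (48.9 + j1.12) = -0.3292 - j0.07352 A.
Step 6 — Convert to polar: |I| = 0.3373 A, ∠I = -167.4°.

I = 0.3373∠-167.4° A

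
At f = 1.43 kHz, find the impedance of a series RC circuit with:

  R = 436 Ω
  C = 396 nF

Step 1 — Angular frequency: ω = 2π·f = 2π·1430 = 8985 rad/s.
Step 2 — Component impedances:
  R: Z = R = 436 Ω
  C: Z = 1/(jωC) = -j/(ω·C) = 0 - j281.1 Ω
Step 3 — Series combination: Z_total = R + C = 436 - j281.1 Ω = 518.7∠-32.8° Ω.

Z = 436 - j281.1 Ω = 518.7∠-32.8° Ω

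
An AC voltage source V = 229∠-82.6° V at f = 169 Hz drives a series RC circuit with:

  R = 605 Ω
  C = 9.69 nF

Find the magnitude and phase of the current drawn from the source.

Step 1 — Angular frequency: ω = 2π·f = 2π·169 = 1062 rad/s.
Step 2 — Component impedances:
  R: Z = R = 605 Ω
  C: Z = 1/(jωC) = -j/(ω·C) = 0 - j9.719e+04 Ω
Step 3 — Series combination: Z_total = R + C = 605 - j9.719e+04 Ω = 9.719e+04∠-89.6° Ω.
Step 4 — Source phasor: V = 229∠-82.6° V = 29.49 - j227.1 V.
Step 5 — Ohm's law: I = V / Z_total = (29.49 - j227.1) / (605 - j9.719e+04) = 0.002338 + j0.0002889 A.
Step 6 — Convert to polar: |I| = 0.002356 A, ∠I = 7.0°.

I = 0.002356∠7.0° A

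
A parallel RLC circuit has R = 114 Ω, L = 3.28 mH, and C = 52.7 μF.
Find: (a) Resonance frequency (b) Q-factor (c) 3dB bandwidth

Step 1 — Resonance: ω₀ = 1/√(LC) = 1/√(0.00328·5.27e-05) = 2405 rad/s.
Step 2 — f₀ = ω₀/(2π) = 382.8 Hz.
Step 3 — Parallel Q: Q = R/(ω₀L) = 114/(2405·0.00328) = 14.45.
Step 4 — Bandwidth: Δω = ω₀/Q = 166.5 rad/s; BW = Δω/(2π) = 26.49 Hz.

(a) f₀ = 382.8 Hz  (b) Q = 14.45  (c) BW = 26.49 Hz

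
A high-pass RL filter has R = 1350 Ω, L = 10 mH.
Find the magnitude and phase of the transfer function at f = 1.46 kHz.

Step 1 — Angular frequency: ω = 2π·1460 = 9173 rad/s.
Step 2 — Transfer function: H(jω) = jωL/(R + jωL).
Step 3 — Numerator jωL = j·91.73; denominator R + jωL = 1350 + j91.73.
Step 4 — H = 0.004596 + j0.06764.
Step 5 — Magnitude: |H| = 0.0678 (-23.4 dB); phase: φ = 86.1°.

|H| = 0.0678 (-23.4 dB), φ = 86.1°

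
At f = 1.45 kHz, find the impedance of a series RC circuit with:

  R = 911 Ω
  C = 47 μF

Step 1 — Angular frequency: ω = 2π·f = 2π·1450 = 9111 rad/s.
Step 2 — Component impedances:
  R: Z = R = 911 Ω
  C: Z = 1/(jωC) = -j/(ω·C) = 0 - j2.335 Ω
Step 3 — Series combination: Z_total = R + C = 911 - j2.335 Ω = 911∠-0.1° Ω.

Z = 911 - j2.335 Ω = 911∠-0.1° Ω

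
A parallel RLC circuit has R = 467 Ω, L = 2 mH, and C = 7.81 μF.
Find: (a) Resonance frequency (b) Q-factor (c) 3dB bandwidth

Step 1 — Resonance: ω₀ = 1/√(LC) = 1/√(0.002·7.81e-06) = 8001 rad/s.
Step 2 — f₀ = ω₀/(2π) = 1273 Hz.
Step 3 — Parallel Q: Q = R/(ω₀L) = 467/(8001·0.002) = 29.18.
Step 4 — Bandwidth: Δω = ω₀/Q = 274.2 rad/s; BW = Δω/(2π) = 43.64 Hz.

(a) f₀ = 1273 Hz  (b) Q = 29.18  (c) BW = 43.64 Hz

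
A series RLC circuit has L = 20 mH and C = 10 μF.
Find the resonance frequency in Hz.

Step 1 — Resonance condition Im(Z)=0 gives ω₀ = 1/√(LC).
Step 2 — ω₀ = 1/√(0.02·1e-05) = 2236 rad/s.
Step 3 — f₀ = ω₀/(2π) = 355.9 Hz.

f₀ = 355.9 Hz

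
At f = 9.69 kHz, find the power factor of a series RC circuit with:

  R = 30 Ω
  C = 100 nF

Step 1 — Angular frequency: ω = 2π·f = 2π·9690 = 6.088e+04 rad/s.
Step 2 — Component impedances:
  R: Z = R = 30 Ω
  C: Z = 1/(jωC) = -j/(ω·C) = 0 - j164.2 Ω
Step 3 — Series combination: Z_total = R + C = 30 - j164.2 Ω = 167∠-79.6° Ω.
Step 4 — Power factor: PF = cos(φ) = Re(Z)/|Z| = 30/166.96 = 0.1797.
Step 5 — Type: Im(Z) = -164.2 ⇒ leading (phase φ = -79.6°).

PF = 0.1797 (leading, φ = -79.6°)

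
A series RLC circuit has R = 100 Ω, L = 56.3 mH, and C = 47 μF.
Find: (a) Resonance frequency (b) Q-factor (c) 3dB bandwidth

Step 1 — Resonance condition Im(Z)=0 gives ω₀ = 1/√(LC).
Step 2 — ω₀ = 1/√(0.0563·4.7e-05) = 614.7 rad/s.
Step 3 — f₀ = ω₀/(2π) = 97.84 Hz.
Step 4 — Series Q: Q = ω₀L/R = 614.7·0.0563/100 = 0.3461.
Step 5 — 3dB bandwidth: Δω = ω₀/Q = 1776 rad/s; BW = Δω/(2π) = 282.7 Hz.

(a) f₀ = 97.84 Hz  (b) Q = 0.3461  (c) BW = 282.7 Hz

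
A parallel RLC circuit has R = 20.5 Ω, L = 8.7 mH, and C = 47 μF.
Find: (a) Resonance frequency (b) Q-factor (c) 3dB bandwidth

Step 1 — Resonance: ω₀ = 1/√(LC) = 1/√(0.0087·4.7e-05) = 1564 rad/s.
Step 2 — f₀ = ω₀/(2π) = 248.9 Hz.
Step 3 — Parallel Q: Q = R/(ω₀L) = 20.5/(1564·0.0087) = 1.507.
Step 4 — Bandwidth: Δω = ω₀/Q = 1038 rad/s; BW = Δω/(2π) = 165.2 Hz.

(a) f₀ = 248.9 Hz  (b) Q = 1.507  (c) BW = 165.2 Hz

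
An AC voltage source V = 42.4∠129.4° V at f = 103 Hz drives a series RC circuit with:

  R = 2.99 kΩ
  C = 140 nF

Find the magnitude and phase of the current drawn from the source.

Step 1 — Angular frequency: ω = 2π·f = 2π·103 = 647.2 rad/s.
Step 2 — Component impedances:
  R: Z = R = 2990 Ω
  C: Z = 1/(jωC) = -j/(ω·C) = 0 - j1.104e+04 Ω
Step 3 — Series combination: Z_total = R + C = 2990 - j1.104e+04 Ω = 1.143e+04∠-74.8° Ω.
Step 4 — Source phasor: V = 42.4∠129.4° V = -26.91 + j32.76 V.
Step 5 — Ohm's law: I = V / Z_total = (-26.91 + j32.76) / (2990 - j1.104e+04) = -0.003381 - j0.001522 A.
Step 6 — Convert to polar: |I| = 0.003708 A, ∠I = -155.8°.

I = 0.003708∠-155.8° A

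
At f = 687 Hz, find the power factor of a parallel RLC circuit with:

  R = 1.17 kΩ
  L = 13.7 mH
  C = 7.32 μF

Step 1 — Angular frequency: ω = 2π·f = 2π·687 = 4317 rad/s.
Step 2 — Component impedances:
  R: Z = R = 1170 Ω
  L: Z = jωL = j·4317·0.0137 = 0 + j59.14 Ω
  C: Z = 1/(jωC) = -j/(ω·C) = 0 - j31.65 Ω
Step 3 — Parallel combination: 1/Z_total = 1/R + 1/L + 1/C; Z_total = 3.949 - j67.86 Ω = 67.97∠-86.7° Ω.
Step 4 — Power factor: PF = cos(φ) = Re(Z)/|Z| = 3.949/67.97 = 0.0581.
Step 5 — Type: Im(Z) = -67.86 ⇒ leading (phase φ = -86.7°).

PF = 0.0581 (leading, φ = -86.7°)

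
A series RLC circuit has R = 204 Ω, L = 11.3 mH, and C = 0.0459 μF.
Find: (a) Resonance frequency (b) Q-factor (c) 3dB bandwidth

Step 1 — Resonance condition Im(Z)=0 gives ω₀ = 1/√(LC).
Step 2 — ω₀ = 1/√(0.0113·4.59e-08) = 4.391e+04 rad/s.
Step 3 — f₀ = ω₀/(2π) = 6988 Hz.
Step 4 — Series Q: Q = ω₀L/R = 4.391e+04·0.0113/204 = 2.432.
Step 5 — 3dB bandwidth: Δω = ω₀/Q = 1.805e+04 rad/s; BW = Δω/(2π) = 2873 Hz.

(a) f₀ = 6988 Hz  (b) Q = 2.432  (c) BW = 2873 Hz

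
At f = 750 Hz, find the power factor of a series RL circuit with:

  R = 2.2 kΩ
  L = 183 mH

Step 1 — Angular frequency: ω = 2π·f = 2π·750 = 4712 rad/s.
Step 2 — Component impedances:
  R: Z = R = 2200 Ω
  L: Z = jωL = j·4712·0.183 = 0 + j862.4 Ω
Step 3 — Series combination: Z_total = R + L = 2200 + j862.4 Ω = 2363∠21.4° Ω.
Step 4 — Power factor: PF = cos(φ) = Re(Z)/|Z| = 2200/2363 = 0.931.
Step 5 — Type: Im(Z) = 862.4 ⇒ lagging (phase φ = 21.4°).

PF = 0.931 (lagging, φ = 21.4°)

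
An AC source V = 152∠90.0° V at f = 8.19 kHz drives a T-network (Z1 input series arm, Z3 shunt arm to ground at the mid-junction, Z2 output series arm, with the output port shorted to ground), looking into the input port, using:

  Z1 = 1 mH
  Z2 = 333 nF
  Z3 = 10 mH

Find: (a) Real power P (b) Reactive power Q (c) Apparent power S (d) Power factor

Step 1 — Angular frequency: ω = 2π·f = 2π·8190 = 5.146e+04 rad/s.
Step 2 — Component impedances:
  Z1: Z = jωL = j·5.146e+04·0.001 = 0 + j51.46 Ω
  Z2: Z = 1/(jωC) = -j/(ω·C) = 0 - j58.36 Ω
  Z3: Z = jωL = j·5.146e+04·0.01 = 0 + j514.6 Ω
Step 3 — With the output port shorted to ground, the output series arm Z2 runs from the junction to ground; the shunt arm Z3 also runs from the junction to ground. They appear in parallel: Z3 || Z2 = 0 - j65.82 Ω.
Step 4 — Series with input arm Z1: Z_in = Z1 + (Z3 || Z2) = 0 - j14.36 Ω = 14.36∠-90.0° Ω.
Step 5 — Source phasor: V = 152∠90.0° V = 0 + j152 V.
Step 6 — Current: I = V / Z = -10.58 A = 10.58∠180.0° A.
Step 7 — Complex power: S = V·I* = 0 - j1609 VA.
Step 8 — Real power: P = Re(S) = 0 W.
Step 9 — Reactive power: Q = Im(S) = -1609 VAR.
Step 10 — Apparent power: |S| = 1609 VA.
Step 11 — Power factor: PF = P/|S| = 0 (leading).

(a) P = 0 W  (b) Q = -1609 VAR  (c) S = 1609 VA  (d) PF = 0 (leading)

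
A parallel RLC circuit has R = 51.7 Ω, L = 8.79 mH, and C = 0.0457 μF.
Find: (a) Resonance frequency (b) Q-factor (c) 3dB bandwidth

Step 1 — Resonance: ω₀ = 1/√(LC) = 1/√(0.00879·4.57e-08) = 4.989e+04 rad/s.
Step 2 — f₀ = ω₀/(2π) = 7941 Hz.
Step 3 — Parallel Q: Q = R/(ω₀L) = 51.7/(4.989e+04·0.00879) = 0.1179.
Step 4 — Bandwidth: Δω = ω₀/Q = 4.232e+05 rad/s; BW = Δω/(2π) = 6.736e+04 Hz.

(a) f₀ = 7941 Hz  (b) Q = 0.1179  (c) BW = 6.736e+04 Hz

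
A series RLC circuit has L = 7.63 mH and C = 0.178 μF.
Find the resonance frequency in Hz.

Step 1 — Resonance condition Im(Z)=0 gives ω₀ = 1/√(LC).
Step 2 — ω₀ = 1/√(0.00763·1.78e-07) = 2.713e+04 rad/s.
Step 3 — f₀ = ω₀/(2π) = 4319 Hz.

f₀ = 4319 Hz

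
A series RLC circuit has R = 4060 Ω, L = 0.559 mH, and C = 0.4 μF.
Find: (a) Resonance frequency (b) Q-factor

Step 1 — Resonance condition Im(Z)=0 gives ω₀ = 1/√(LC).
Step 2 — ω₀ = 1/√(0.000559·4e-07) = 6.688e+04 rad/s.
Step 3 — f₀ = ω₀/(2π) = 1.064e+04 Hz.
Step 4 — Series Q: Q = ω₀L/R = 6.688e+04·0.000559/4060 = 0.009208.

(a) f₀ = 1.064e+04 Hz  (b) Q = 0.009208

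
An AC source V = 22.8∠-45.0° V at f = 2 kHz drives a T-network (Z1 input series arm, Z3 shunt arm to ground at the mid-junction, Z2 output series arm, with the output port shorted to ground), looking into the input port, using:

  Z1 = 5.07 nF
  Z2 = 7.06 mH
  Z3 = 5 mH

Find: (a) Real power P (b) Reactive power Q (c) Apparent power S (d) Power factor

Step 1 — Angular frequency: ω = 2π·f = 2π·2000 = 1.257e+04 rad/s.
Step 2 — Component impedances:
  Z1: Z = 1/(jωC) = -j/(ω·C) = 0 - j1.57e+04 Ω
  Z2: Z = jωL = j·1.257e+04·0.00706 = 0 + j88.72 Ω
  Z3: Z = jωL = j·1.257e+04·0.005 = 0 + j62.83 Ω
Step 3 — With the output port shorted to ground, the output series arm Z2 runs from the junction to ground; the shunt arm Z3 also runs from the junction to ground. They appear in parallel: Z3 || Z2 = 0 + j36.78 Ω.
Step 4 — Series with input arm Z1: Z_in = Z1 + (Z3 || Z2) = 0 - j1.566e+04 Ω = 1.566e+04∠-90.0° Ω.
Step 5 — Source phasor: V = 22.8∠-45.0° V = 16.12 - j16.12 V.
Step 6 — Current: I = V / Z = 0.00103 + j0.00103 A = 0.001456∠45.0° A.
Step 7 — Complex power: S = V·I* = 0 - j0.0332 VA.
Step 8 — Real power: P = Re(S) = 0 W.
Step 9 — Reactive power: Q = Im(S) = -0.0332 VAR.
Step 10 — Apparent power: |S| = 0.0332 VA.
Step 11 — Power factor: PF = P/|S| = 0 (leading).

(a) P = 0 W  (b) Q = -0.0332 VAR  (c) S = 0.0332 VA  (d) PF = 0 (leading)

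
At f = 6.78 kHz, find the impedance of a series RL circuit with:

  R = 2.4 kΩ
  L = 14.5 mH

Step 1 — Angular frequency: ω = 2π·f = 2π·6780 = 4.26e+04 rad/s.
Step 2 — Component impedances:
  R: Z = R = 2400 Ω
  L: Z = jωL = j·4.26e+04·0.0145 = 0 + j617.7 Ω
Step 3 — Series combination: Z_total = R + L = 2400 + j617.7 Ω = 2478∠14.4° Ω.

Z = 2400 + j617.7 Ω = 2478∠14.4° Ω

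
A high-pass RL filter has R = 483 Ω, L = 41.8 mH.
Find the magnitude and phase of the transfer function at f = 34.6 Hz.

Step 1 — Angular frequency: ω = 2π·34.6 = 217.4 rad/s.
Step 2 — Transfer function: H(jω) = jωL/(R + jωL).
Step 3 — Numerator jωL = j·9.087; denominator R + jωL = 483 + j9.087.
Step 4 — H = 0.0003538 + j0.01881.
Step 5 — Magnitude: |H| = 0.01881 (-34.5 dB); phase: φ = 88.9°.

|H| = 0.01881 (-34.5 dB), φ = 88.9°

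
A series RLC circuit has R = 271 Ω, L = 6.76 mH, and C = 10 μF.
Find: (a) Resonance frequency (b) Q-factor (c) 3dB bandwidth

Step 1 — Resonance condition Im(Z)=0 gives ω₀ = 1/√(LC).
Step 2 — ω₀ = 1/√(0.00676·1e-05) = 3846 rad/s.
Step 3 — f₀ = ω₀/(2π) = 612.1 Hz.
Step 4 — Series Q: Q = ω₀L/R = 3846·0.00676/271 = 0.09594.
Step 5 — 3dB bandwidth: Δω = ω₀/Q = 4.009e+04 rad/s; BW = Δω/(2π) = 6380 Hz.

(a) f₀ = 612.1 Hz  (b) Q = 0.09594  (c) BW = 6380 Hz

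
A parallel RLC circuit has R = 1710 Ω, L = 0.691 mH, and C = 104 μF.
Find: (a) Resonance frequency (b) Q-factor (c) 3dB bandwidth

Step 1 — Resonance: ω₀ = 1/√(LC) = 1/√(0.000691·0.000104) = 3730 rad/s.
Step 2 — f₀ = ω₀/(2π) = 593.7 Hz.
Step 3 — Parallel Q: Q = R/(ω₀L) = 1710/(3730·0.000691) = 663.4.
Step 4 — Bandwidth: Δω = ω₀/Q = 5.623 rad/s; BW = Δω/(2π) = 0.8949 Hz.

(a) f₀ = 593.7 Hz  (b) Q = 663.4  (c) BW = 0.8949 Hz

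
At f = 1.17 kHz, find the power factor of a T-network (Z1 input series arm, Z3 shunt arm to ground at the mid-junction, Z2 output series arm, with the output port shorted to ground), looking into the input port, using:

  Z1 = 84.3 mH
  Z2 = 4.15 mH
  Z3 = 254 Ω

Step 1 — Angular frequency: ω = 2π·f = 2π·1170 = 7351 rad/s.
Step 2 — Component impedances:
  Z1: Z = jωL = j·7351·0.0843 = 0 + j619.7 Ω
  Z2: Z = jωL = j·7351·0.00415 = 0 + j30.51 Ω
  Z3: Z = R = 254 Ω
Step 3 — With the output port shorted to ground, the output series arm Z2 runs from the junction to ground; the shunt arm Z3 also runs from the junction to ground. They appear in parallel: Z3 || Z2 = 3.612 + j30.07 Ω.
Step 4 — Series with input arm Z1: Z_in = Z1 + (Z3 || Z2) = 3.612 + j649.8 Ω = 649.8∠89.7° Ω.
Step 5 — Power factor: PF = cos(φ) = Re(Z)/|Z| = 3.612/649.8 = 0.005559.
Step 6 — Type: Im(Z) = 649.8 ⇒ lagging (phase φ = 89.7°).

PF = 0.005559 (lagging, φ = 89.7°)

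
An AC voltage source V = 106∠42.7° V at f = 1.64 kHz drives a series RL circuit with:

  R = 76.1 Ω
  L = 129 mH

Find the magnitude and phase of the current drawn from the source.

Step 1 — Angular frequency: ω = 2π·f = 2π·1640 = 1.03e+04 rad/s.
Step 2 — Component impedances:
  R: Z = R = 76.1 Ω
  L: Z = jωL = j·1.03e+04·0.129 = 0 + j1329 Ω
Step 3 — Series combination: Z_total = R + L = 76.1 + j1329 Ω = 1331∠86.7° Ω.
Step 4 — Source phasor: V = 106∠42.7° V = 77.9 + j71.88 V.
Step 5 — Ohm's law: I = V / Z_total = (77.9 + j71.88) / (76.1 + j1329) = 0.05725 - j0.05533 A.
Step 6 — Convert to polar: |I| = 0.07961 A, ∠I = -44.0°.

I = 0.07961∠-44.0° A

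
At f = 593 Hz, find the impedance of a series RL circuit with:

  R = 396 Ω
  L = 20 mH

Step 1 — Angular frequency: ω = 2π·f = 2π·593 = 3726 rad/s.
Step 2 — Component impedances:
  R: Z = R = 396 Ω
  L: Z = jωL = j·3726·0.02 = 0 + j74.52 Ω
Step 3 — Series combination: Z_total = R + L = 396 + j74.52 Ω = 403∠10.7° Ω.

Z = 396 + j74.52 Ω = 403∠10.7° Ω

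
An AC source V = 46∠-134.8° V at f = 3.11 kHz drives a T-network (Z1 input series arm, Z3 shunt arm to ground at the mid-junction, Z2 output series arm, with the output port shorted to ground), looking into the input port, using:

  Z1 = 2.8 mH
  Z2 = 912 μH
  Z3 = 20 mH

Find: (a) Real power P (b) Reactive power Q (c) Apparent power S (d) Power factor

Step 1 — Angular frequency: ω = 2π·f = 2π·3110 = 1.954e+04 rad/s.
Step 2 — Component impedances:
  Z1: Z = jωL = j·1.954e+04·0.0028 = 0 + j54.71 Ω
  Z2: Z = jωL = j·1.954e+04·0.000912 = 0 + j17.82 Ω
  Z3: Z = jωL = j·1.954e+04·0.02 = 0 + j390.8 Ω
Step 3 — With the output port shorted to ground, the output series arm Z2 runs from the junction to ground; the shunt arm Z3 also runs from the junction to ground. They appear in parallel: Z3 || Z2 = 0 + j17.04 Ω.
Step 4 — Series with input arm Z1: Z_in = Z1 + (Z3 || Z2) = 0 + j71.76 Ω = 71.76∠90.0° Ω.
Step 5 — Source phasor: V = 46∠-134.8° V = -32.41 - j32.64 V.
Step 6 — Current: I = V / Z = -0.4549 + j0.4517 A = 0.641∠135.2° A.
Step 7 — Complex power: S = V·I* = 0 + j29.49 VA.
Step 8 — Real power: P = Re(S) = 0 W.
Step 9 — Reactive power: Q = Im(S) = 29.49 VAR.
Step 10 — Apparent power: |S| = 29.49 VA.
Step 11 — Power factor: PF = P/|S| = 0 (lagging).

(a) P = 0 W  (b) Q = 29.49 VAR  (c) S = 29.49 VA  (d) PF = 0 (lagging)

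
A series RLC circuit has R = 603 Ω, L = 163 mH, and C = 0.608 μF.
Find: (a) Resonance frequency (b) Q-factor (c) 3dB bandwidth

Step 1 — Resonance: ω₀ = 1/√(LC) = 1/√(0.163·6.08e-07) = 3177 rad/s.
Step 2 — f₀ = ω₀/(2π) = 505.6 Hz.
Step 3 — Series Q: Q = ω₀L/R = 3177·0.163/603 = 0.8587.
Step 4 — Bandwidth: Δω = ω₀/Q = 3699 rad/s; BW = Δω/(2π) = 588.8 Hz.

(a) f₀ = 505.6 Hz  (b) Q = 0.8587  (c) BW = 588.8 Hz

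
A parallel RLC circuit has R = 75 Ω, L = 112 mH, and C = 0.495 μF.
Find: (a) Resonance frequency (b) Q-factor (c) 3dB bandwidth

Step 1 — Resonance: ω₀ = 1/√(LC) = 1/√(0.112·4.95e-07) = 4247 rad/s.
Step 2 — f₀ = ω₀/(2π) = 675.9 Hz.
Step 3 — Parallel Q: Q = R/(ω₀L) = 75/(4247·0.112) = 0.1577.
Step 4 — Bandwidth: Δω = ω₀/Q = 2.694e+04 rad/s; BW = Δω/(2π) = 4287 Hz.

(a) f₀ = 675.9 Hz  (b) Q = 0.1577  (c) BW = 4287 Hz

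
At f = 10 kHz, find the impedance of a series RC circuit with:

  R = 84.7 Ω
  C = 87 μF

Step 1 — Angular frequency: ω = 2π·f = 2π·1e+04 = 6.283e+04 rad/s.
Step 2 — Component impedances:
  R: Z = R = 84.7 Ω
  C: Z = 1/(jωC) = -j/(ω·C) = 0 - j0.1829 Ω
Step 3 — Series combination: Z_total = R + C = 84.7 - j0.1829 Ω = 84.7∠-0.1° Ω.

Z = 84.7 - j0.1829 Ω = 84.7∠-0.1° Ω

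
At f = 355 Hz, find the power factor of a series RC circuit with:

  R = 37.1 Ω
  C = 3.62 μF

Step 1 — Angular frequency: ω = 2π·f = 2π·355 = 2231 rad/s.
Step 2 — Component impedances:
  R: Z = R = 37.1 Ω
  C: Z = 1/(jωC) = -j/(ω·C) = 0 - j123.8 Ω
Step 3 — Series combination: Z_total = R + C = 37.1 - j123.8 Ω = 129.3∠-73.3° Ω.
Step 4 — Power factor: PF = cos(φ) = Re(Z)/|Z| = 37.1/129.28 = 0.287.
Step 5 — Type: Im(Z) = -123.8 ⇒ leading (phase φ = -73.3°).

PF = 0.287 (leading, φ = -73.3°)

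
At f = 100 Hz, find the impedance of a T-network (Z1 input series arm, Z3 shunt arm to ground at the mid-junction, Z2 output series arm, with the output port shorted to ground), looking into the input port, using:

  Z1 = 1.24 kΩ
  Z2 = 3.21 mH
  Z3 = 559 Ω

Step 1 — Angular frequency: ω = 2π·f = 2π·100 = 628.3 rad/s.
Step 2 — Component impedances:
  Z1: Z = R = 1240 Ω
  Z2: Z = jωL = j·628.3·0.00321 = 0 + j2.017 Ω
  Z3: Z = R = 559 Ω
Step 3 — With the output port shorted to ground, the output series arm Z2 runs from the junction to ground; the shunt arm Z3 also runs from the junction to ground. They appear in parallel: Z3 || Z2 = 0.007277 + j2.017 Ω.
Step 4 — Series with input arm Z1: Z_in = Z1 + (Z3 || Z2) = 1240 + j2.017 Ω = 1240∠0.1° Ω.

Z = 1240 + j2.017 Ω = 1240∠0.1° Ω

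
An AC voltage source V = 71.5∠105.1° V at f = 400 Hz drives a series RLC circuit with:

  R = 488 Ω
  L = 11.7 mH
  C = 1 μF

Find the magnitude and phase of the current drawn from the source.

Step 1 — Angular frequency: ω = 2π·f = 2π·400 = 2513 rad/s.
Step 2 — Component impedances:
  R: Z = R = 488 Ω
  L: Z = jωL = j·2513·0.0117 = 0 + j29.41 Ω
  C: Z = 1/(jωC) = -j/(ω·C) = 0 - j397.9 Ω
Step 3 — Series combination: Z_total = R + L + C = 488 - j368.5 Ω = 611.5∠-37.1° Ω.
Step 4 — Source phasor: V = 71.5∠105.1° V = -18.63 + j69.03 V.
Step 5 — Ohm's law: I = V / Z_total = (-18.63 + j69.03) / (488 - j368.5) = -0.09234 + j0.07174 A.
Step 6 — Convert to polar: |I| = 0.1169 A, ∠I = 142.2°.

I = 0.1169∠142.2° A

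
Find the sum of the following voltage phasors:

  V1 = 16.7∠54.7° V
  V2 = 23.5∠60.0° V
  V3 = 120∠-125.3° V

Step 1 — Convert each phasor to rectangular form:
  V1 = 16.7·(cos(54.7°) + j·sin(54.7°)) = 9.65 + j13.63 V
  V2 = 23.5·(cos(60.0°) + j·sin(60.0°)) = 11.75 + j20.35 V
  V3 = 120·(cos(-125.3°) + j·sin(-125.3°)) = -69.34 - j97.94 V
Step 2 — Sum components: V_total = -47.94 - j63.96 V.
Step 3 — Convert to polar: |V_total| = 79.93 V, ∠V_total = -126.9°.

V_total = 79.93∠-126.9° V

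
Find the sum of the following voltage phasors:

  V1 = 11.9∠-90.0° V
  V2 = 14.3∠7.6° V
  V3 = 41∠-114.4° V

Step 1 — Convert each phasor to rectangular form:
  V1 = 11.9·(cos(-90.0°) + j·sin(-90.0°)) = 0 - j11.9 V
  V2 = 14.3·(cos(7.6°) + j·sin(7.6°)) = 14.17 + j1.891 V
  V3 = 41·(cos(-114.4°) + j·sin(-114.4°)) = -16.94 - j37.34 V
Step 2 — Sum components: V_total = -2.763 - j47.35 V.
Step 3 — Convert to polar: |V_total| = 47.43 V, ∠V_total = -93.3°.

V_total = 47.43∠-93.3° V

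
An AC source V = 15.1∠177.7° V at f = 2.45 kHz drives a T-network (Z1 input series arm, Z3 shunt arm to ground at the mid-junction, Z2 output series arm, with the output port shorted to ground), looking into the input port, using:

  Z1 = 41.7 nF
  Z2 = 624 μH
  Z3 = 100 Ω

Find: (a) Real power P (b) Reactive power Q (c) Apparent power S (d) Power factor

Step 1 — Angular frequency: ω = 2π·f = 2π·2450 = 1.539e+04 rad/s.
Step 2 — Component impedances:
  Z1: Z = 1/(jωC) = -j/(ω·C) = 0 - j1558 Ω
  Z2: Z = jωL = j·1.539e+04·0.000624 = 0 + j9.606 Ω
  Z3: Z = R = 100 Ω
Step 3 — With the output port shorted to ground, the output series arm Z2 runs from the junction to ground; the shunt arm Z3 also runs from the junction to ground. They appear in parallel: Z3 || Z2 = 0.9143 + j9.518 Ω.
Step 4 — Series with input arm Z1: Z_in = Z1 + (Z3 || Z2) = 0.9143 - j1548 Ω = 1548∠-90.0° Ω.
Step 5 — Source phasor: V = 15.1∠177.7° V = -15.09 + j0.606 V.
Step 6 — Current: I = V / Z = -0.0003971 - j0.009745 A = 0.009753∠-92.3° A.
Step 7 — Complex power: S = V·I* = 8.696e-05 - j0.1473 VA.
Step 8 — Real power: P = Re(S) = 8.696e-05 W.
Step 9 — Reactive power: Q = Im(S) = -0.1473 VAR.
Step 10 — Apparent power: |S| = 0.1473 VA.
Step 11 — Power factor: PF = P/|S| = 0.0005905 (leading).

(a) P = 8.696e-05 W  (b) Q = -0.1473 VAR  (c) S = 0.1473 VA  (d) PF = 0.0005905 (leading)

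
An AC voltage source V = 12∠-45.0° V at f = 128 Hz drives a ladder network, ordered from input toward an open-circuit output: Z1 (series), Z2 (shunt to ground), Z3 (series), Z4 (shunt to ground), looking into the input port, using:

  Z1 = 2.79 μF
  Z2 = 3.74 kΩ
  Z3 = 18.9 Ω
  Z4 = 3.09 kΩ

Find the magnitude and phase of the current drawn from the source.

Step 1 — Angular frequency: ω = 2π·f = 2π·128 = 804.2 rad/s.
Step 2 — Component impedances:
  Z1: Z = 1/(jωC) = -j/(ω·C) = 0 - j445.7 Ω
  Z2: Z = R = 3740 Ω
  Z3: Z = R = 18.9 Ω
  Z4: Z = R = 3090 Ω
Step 3 — Ladder network (open output): work backward from the far end, alternating series and parallel combinations. Z_in = 1698 - j445.7 Ω = 1755∠-14.7° Ω.
Step 4 — Source phasor: V = 12∠-45.0° V = 8.485 - j8.485 V.
Step 5 — Ohm's law: I = V / Z_total = (8.485 - j8.485) / (1698 - j445.7) = 0.005903 - j0.003448 A.
Step 6 — Convert to polar: |I| = 0.006837 A, ∠I = -30.3°.

I = 0.006837∠-30.3° A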